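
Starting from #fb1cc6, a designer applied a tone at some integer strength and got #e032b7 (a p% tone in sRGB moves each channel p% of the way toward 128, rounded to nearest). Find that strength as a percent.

#fb1cc6 is rgb(251, 28, 198); #e032b7 is rgb(224, 50, 183).
On the R channel (widest range): 224 ≈ 251 + (p/100)(128 − 251), so p ≈ 100×(224 − 251)/(128 − 251) = -2700/-123 = 21.95.
p = 22 reproduces all three channels after rounding.

22%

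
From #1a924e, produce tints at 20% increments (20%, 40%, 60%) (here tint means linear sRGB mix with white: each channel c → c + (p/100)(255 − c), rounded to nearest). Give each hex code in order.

#48a871, #76be95, #a3d3b8

#1a924e is rgb(26, 146, 78).
20%: (26 + 45.8 = 71.8→72, 146 + 21.8 = 167.8→168, 78 + 35.4 = 113.4→113) → #48a871
40%: (26 + 91.6 = 117.6→118, 146 + 43.6 = 189.6→190, 78 + 70.8 = 148.8→149) → #76be95
60%: (26 + 137.4 = 163.4→163, 146 + 65.4 = 211.4→211, 78 + 106.2 = 184.2→184) → #a3d3b8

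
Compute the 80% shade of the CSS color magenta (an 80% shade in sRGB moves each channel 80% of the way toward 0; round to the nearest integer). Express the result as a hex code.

CSS magenta is rgb(255, 0, 255).
Lerp each channel 80% toward 0:
  R: 255 + 0.8×(0−255) = 255 − 204 = 51 → 51
  G: 0 + 0.8×(0−0) = 0 + 0 = 0 → 0
  B: 255 + 0.8×(0−255) = 255 − 204 = 51 → 51
rgb(51, 0, 51) = #330033.

#330033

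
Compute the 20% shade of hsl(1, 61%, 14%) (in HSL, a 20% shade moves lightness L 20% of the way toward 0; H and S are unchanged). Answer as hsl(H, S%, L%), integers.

L moves 20% from 14 toward 0: 14 − 2.8 = 11.2 → 11.
H and S are unchanged.

hsl(1, 61%, 11%)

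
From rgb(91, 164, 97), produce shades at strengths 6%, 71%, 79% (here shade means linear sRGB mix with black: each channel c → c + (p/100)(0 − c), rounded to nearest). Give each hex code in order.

6%: (91 − 5.46 = 85.54→86, 164 − 9.84 = 154.16→154, 97 − 5.82 = 91.18→91) → #569A5B
71%: (91 − 64.61 = 26.39→26, 164 − 116.44 = 47.56→48, 97 − 68.87 = 28.13→28) → #1A301C
79%: (91 − 71.89 = 19.11→19, 164 − 129.56 = 34.44→34, 97 − 76.63 = 20.37→20) → #132214

#569A5B, #1A301C, #132214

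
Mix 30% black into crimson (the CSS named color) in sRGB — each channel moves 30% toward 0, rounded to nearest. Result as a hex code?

#9a0e2a

CSS crimson is rgb(220, 20, 60).
A 30% shade moves each channel 30% toward 0:
  R: 220 + 0.3×(0−220) = 220 − 66 = 154 → 154
  G: 20 + 0.3×(0−20) = 20 − 6 = 14 → 14
  B: 60 − 18 = 42 → 42
rgb(154, 14, 42) = #9a0e2a.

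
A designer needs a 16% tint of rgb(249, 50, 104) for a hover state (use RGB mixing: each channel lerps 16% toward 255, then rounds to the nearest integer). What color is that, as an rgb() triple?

A 16% tint moves each channel 16% toward 255:
  R: 249 + 0.96 = 249.96 → 250
  G: 50 + 32.8 = 82.8 → 83
  B: 104 + 24.16 = 128.16 → 128

rgb(250, 83, 128)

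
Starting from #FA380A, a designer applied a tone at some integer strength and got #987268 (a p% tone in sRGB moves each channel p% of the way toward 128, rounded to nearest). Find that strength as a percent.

80%

#FA380A is rgb(250, 56, 10); #987268 is rgb(152, 114, 104).
On the R channel (widest range): 152 ≈ 250 + (p/100)(128 − 250), so p ≈ 100×(152 − 250)/(128 − 250) = -9800/-122 = 80.33.
p = 80 reproduces all three channels after rounding.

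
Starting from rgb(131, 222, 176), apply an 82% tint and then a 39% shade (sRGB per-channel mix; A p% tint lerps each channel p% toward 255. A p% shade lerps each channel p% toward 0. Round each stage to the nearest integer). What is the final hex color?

#8E9893

An 82% tint moves each channel 82% toward 255:
  R: 131 + 0.82×(255−131) = 131 + 101.68 = 232.68 → 233
  G: 222 + 0.82×(255−222) = 222 + 27.06 = 249.06 → 249
  B: 176 + 64.78 = 240.78 → 241
After the tint: rgb(233, 249, 241) = #E9F9F1.
Per channel, c → c + 0.39(0 − c):
  R: 233 + 0.39×(0−233) = 233 − 90.87 = 142.13 → 142
  G: 249 − 97.11 = 151.89 → 152
  B: 241 + 0.39×(0−241) = 241 − 93.99 = 147.01 → 147
rgb(142, 152, 147) = #8E9893.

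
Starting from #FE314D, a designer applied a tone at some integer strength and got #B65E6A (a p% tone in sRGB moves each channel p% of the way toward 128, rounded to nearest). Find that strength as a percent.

57%

#FE314D is rgb(254, 49, 77); #B65E6A is rgb(182, 94, 106).
On the R channel (widest range): 182 ≈ 254 + (p/100)(128 − 254), so p ≈ 100×(182 − 254)/(128 − 254) = -7200/-126 = 57.14.
p = 57 reproduces all three channels after rounding.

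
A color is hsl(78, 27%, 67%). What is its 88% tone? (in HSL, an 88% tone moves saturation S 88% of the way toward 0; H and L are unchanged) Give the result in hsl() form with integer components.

hsl(78, 3%, 67%)

S moves 88% from 27 toward 0: 27 − 23.76 = 3.24 → 3.
H and L are unchanged.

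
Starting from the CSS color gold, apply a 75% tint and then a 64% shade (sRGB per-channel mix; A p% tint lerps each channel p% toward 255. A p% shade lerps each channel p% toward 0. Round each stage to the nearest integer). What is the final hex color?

CSS gold is rgb(255, 215, 0).
A 75% tint moves each channel 75% toward 255:
  R: 255 + 0 = 255 → 255
  G: 215 + 0.75×(255−215) = 215 + 30 = 245 → 245
  B: 0 + 191.25 = 191.25 → 191
After the tint: rgb(255, 245, 191) = #fff5bf.
Per channel, c → c + 0.64(0 − c):
  R: 255 + 0.64×(0−255) = 255 − 163.2 = 91.8 → 92
  G: 245 + 0.64×(0−245) = 245 − 156.8 = 88.2 → 88
  B: 191 + 0.64×(0−191) = 191 − 122.24 = 68.76 → 69
rgb(92, 88, 69) = #5c5845.

#5c5845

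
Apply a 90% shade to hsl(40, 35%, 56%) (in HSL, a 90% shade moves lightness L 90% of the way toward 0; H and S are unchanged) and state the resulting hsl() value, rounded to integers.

L moves 90% from 56 toward 0: 56 − 50.4 = 5.6 → 6.
H and S are unchanged.

hsl(40, 35%, 6%)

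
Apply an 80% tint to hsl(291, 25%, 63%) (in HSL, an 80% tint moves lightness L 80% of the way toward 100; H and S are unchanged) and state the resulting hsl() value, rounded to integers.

hsl(291, 25%, 93%)

L moves 80% from 63 toward 100: 63 + 29.6 = 92.6 → 93.
H and S are unchanged.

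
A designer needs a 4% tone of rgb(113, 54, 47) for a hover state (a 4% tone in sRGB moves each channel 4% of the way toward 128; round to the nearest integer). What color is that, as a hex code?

A 4% tone moves each channel 4% toward 128:
  R: 113 + 0.04×(128−113) = 113 + 0.6 = 113.6 → 114
  G: 54 + 2.96 = 56.96 → 57
  B: 47 + 3.24 = 50.24 → 50
rgb(114, 57, 50) = #723932.

#723932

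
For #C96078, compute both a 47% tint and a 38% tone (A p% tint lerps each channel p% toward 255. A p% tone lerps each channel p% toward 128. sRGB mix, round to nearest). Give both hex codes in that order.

#E2ABB7, #AD6C7B

#C96078 is rgb(201, 96, 120).
47% tint:
  R: 201 + 25.38 = 226.38 → 226
  G: 96 + 0.47×(255−96) = 96 + 74.73 = 170.73 → 171
  B: 120 + 0.47×(255−120) = 120 + 63.45 = 183.45 → 183
  → #E2ABB7
38% tone:
  R: 201 + 0.38×(128−201) = 201 − 27.74 = 173.26 → 173
  G: 96 + 12.16 = 108.16 → 108
  B: 120 + 3.04 = 123.04 → 123
  → #AD6C7B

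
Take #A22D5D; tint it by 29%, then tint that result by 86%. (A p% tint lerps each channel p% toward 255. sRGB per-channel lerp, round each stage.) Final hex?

#A22D5D is rgb(162, 45, 93).
A 29% tint moves each channel 29% toward 255:
  R: 162 + 0.29×(255−162) = 162 + 26.97 = 188.97 → 189
  G: 45 + 60.9 = 105.9 → 106
  B: 93 + 0.29×(255−93) = 93 + 46.98 = 139.98 → 140
After the tint: rgb(189, 106, 140) = #BD6A8C.
Per channel, c → c + 0.86(255 − c):
  R: 189 + 0.86×(255−189) = 189 + 56.76 = 245.76 → 246
  G: 106 + 0.86×(255−106) = 106 + 128.14 = 234.14 → 234
  B: 140 + 0.86×(255−140) = 140 + 98.9 = 238.9 → 239
rgb(246, 234, 239) = #F6EAEF.

#F6EAEF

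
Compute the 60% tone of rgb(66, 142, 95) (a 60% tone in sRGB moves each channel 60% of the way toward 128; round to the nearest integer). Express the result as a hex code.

#678673

A 60% tone moves each channel 60% toward 128:
  R: 66 + 37.2 = 103.2 → 103
  G: 142 + 0.6×(128−142) = 142 − 8.4 = 133.6 → 134
  B: 95 + 0.6×(128−95) = 95 + 19.8 = 114.8 → 115
rgb(103, 134, 115) = #678673.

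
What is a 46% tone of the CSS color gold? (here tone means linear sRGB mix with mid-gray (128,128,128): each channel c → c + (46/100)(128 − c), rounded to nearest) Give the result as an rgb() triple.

CSS gold is rgb(255, 215, 0).
Per channel, c → c + 0.46(128 − c):
  R: 255 + 0.46×(128−255) = 255 − 58.42 = 196.58 → 197
  G: 215 − 40.02 = 174.98 → 175
  B: 0 + 58.88 = 58.88 → 59

rgb(197, 175, 59)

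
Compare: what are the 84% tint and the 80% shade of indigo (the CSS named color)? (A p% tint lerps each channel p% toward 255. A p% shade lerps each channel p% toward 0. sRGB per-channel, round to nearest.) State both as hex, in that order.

CSS indigo is rgb(75, 0, 130).
84% tint:
  R: 75 + 0.84×(255−75) = 75 + 151.2 = 226.2 → 226
  G: 0 + 0.84×(255−0) = 0 + 214.2 = 214.2 → 214
  B: 130 + 0.84×(255−130) = 130 + 105 = 235 → 235
  → #e2d6eb
80% shade:
  R: 75 − 60 = 15 → 15
  G: 0 + 0 = 0 → 0
  B: 130 − 104 = 26 → 26
  → #0f001a

#e2d6eb, #0f001a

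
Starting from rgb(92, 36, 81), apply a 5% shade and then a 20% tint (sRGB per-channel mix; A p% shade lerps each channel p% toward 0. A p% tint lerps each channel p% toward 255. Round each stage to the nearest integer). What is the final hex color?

A 5% shade moves each channel 5% toward 0:
  R: 92 + 0.05×(0−92) = 92 − 4.6 = 87.4 → 87
  G: 36 + 0.05×(0−36) = 36 − 1.8 = 34.2 → 34
  B: 81 + 0.05×(0−81) = 81 − 4.05 = 76.95 → 77
After the shade: rgb(87, 34, 77) = #57224D.
A 20% tint moves each channel 20% toward 255:
  R: 87 + 0.2×(255−87) = 87 + 33.6 = 120.6 → 121
  G: 34 + 44.2 = 78.2 → 78
  B: 77 + 0.2×(255−77) = 77 + 35.6 = 112.6 → 113
rgb(121, 78, 113) = #794E71.

#794E71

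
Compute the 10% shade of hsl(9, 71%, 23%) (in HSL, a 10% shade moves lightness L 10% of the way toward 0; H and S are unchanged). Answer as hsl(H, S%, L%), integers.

L moves 10% from 23 toward 0: 23 − 2.3 = 20.7 → 21.
H and S are unchanged.

hsl(9, 71%, 21%)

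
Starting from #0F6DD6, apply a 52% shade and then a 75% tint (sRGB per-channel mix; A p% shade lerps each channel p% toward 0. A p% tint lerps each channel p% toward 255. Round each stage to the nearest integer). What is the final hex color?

#0F6DD6 is rgb(15, 109, 214).
A 52% shade moves each channel 52% toward 0:
  R: 15 + 0.52×(0−15) = 15 − 7.8 = 7.2 → 7
  G: 109 + 0.52×(0−109) = 109 − 56.68 = 52.32 → 52
  B: 214 + 0.52×(0−214) = 214 − 111.28 = 102.72 → 103
After the shade: rgb(7, 52, 103) = #073467.
Per channel, c → c + 0.75(255 − c):
  R: 7 + 0.75×(255−7) = 7 + 186 = 193 → 193
  G: 52 + 152.25 = 204.25 → 204
  B: 103 + 114 = 217 → 217
rgb(193, 204, 217) = #C1CCD9.

#C1CCD9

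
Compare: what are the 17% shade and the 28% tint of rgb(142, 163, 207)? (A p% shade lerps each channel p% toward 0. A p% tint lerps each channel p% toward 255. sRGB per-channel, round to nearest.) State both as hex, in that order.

17% shade:
  R: 142 − 24.14 = 117.86 → 118
  G: 163 + 0.17×(0−163) = 163 − 27.71 = 135.29 → 135
  B: 207 + 0.17×(0−207) = 207 − 35.19 = 171.81 → 172
  → #7687ac
28% tint:
  R: 142 + 0.28×(255−142) = 142 + 31.64 = 173.64 → 174
  G: 163 + 0.28×(255−163) = 163 + 25.76 = 188.76 → 189
  B: 207 + 0.28×(255−207) = 207 + 13.44 = 220.44 → 220
  → #aebddc

#7687ac, #aebddc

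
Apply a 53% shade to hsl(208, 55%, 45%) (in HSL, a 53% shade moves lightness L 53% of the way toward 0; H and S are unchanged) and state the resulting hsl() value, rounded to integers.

L moves 53% from 45 toward 0: 45 − 23.85 = 21.15 → 21.
H and S are unchanged.

hsl(208, 55%, 21%)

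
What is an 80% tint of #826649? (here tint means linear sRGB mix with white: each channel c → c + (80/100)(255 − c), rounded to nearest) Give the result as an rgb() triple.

#826649 is rgb(130, 102, 73).
An 80% tint moves each channel 80% toward 255:
  R: 130 + 0.8×(255−130) = 130 + 100 = 230 → 230
  G: 102 + 122.4 = 224.4 → 224
  B: 73 + 0.8×(255−73) = 73 + 145.6 = 218.6 → 219

rgb(230, 224, 219)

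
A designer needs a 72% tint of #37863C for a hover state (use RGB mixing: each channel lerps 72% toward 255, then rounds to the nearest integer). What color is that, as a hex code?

#C7DDC8

#37863C is rgb(55, 134, 60).
Per channel, c → c + 0.72(255 − c):
  R: 55 + 144 = 199 → 199
  G: 134 + 0.72×(255−134) = 134 + 87.12 = 221.12 → 221
  B: 60 + 0.72×(255−60) = 60 + 140.4 = 200.4 → 200
rgb(199, 221, 200) = #C7DDC8.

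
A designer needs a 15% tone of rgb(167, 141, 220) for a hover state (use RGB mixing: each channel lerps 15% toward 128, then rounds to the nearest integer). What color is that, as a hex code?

Per channel, c → c + 0.15(128 − c):
  R: 167 − 5.85 = 161.15 → 161
  G: 141 + 0.15×(128−141) = 141 − 1.95 = 139.05 → 139
  B: 220 + 0.15×(128−220) = 220 − 13.8 = 206.2 → 206
rgb(161, 139, 206) = #a18bce.

#a18bce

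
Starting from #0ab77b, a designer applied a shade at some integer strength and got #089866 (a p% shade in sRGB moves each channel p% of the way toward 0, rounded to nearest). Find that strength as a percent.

#0ab77b is rgb(10, 183, 123); #089866 is rgb(8, 152, 102).
On the G channel (widest range): 152 ≈ 183 + (p/100)(0 − 183), so p ≈ 100×(152 − 183)/(0 − 183) = -3100/-183 = 16.94.
p = 17 reproduces all three channels after rounding.

17%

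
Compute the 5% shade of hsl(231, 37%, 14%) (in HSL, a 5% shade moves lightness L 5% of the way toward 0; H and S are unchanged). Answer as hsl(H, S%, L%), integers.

L moves 5% from 14 toward 0: 14 − 0.7 = 13.3 → 13.
H and S are unchanged.

hsl(231, 37%, 13%)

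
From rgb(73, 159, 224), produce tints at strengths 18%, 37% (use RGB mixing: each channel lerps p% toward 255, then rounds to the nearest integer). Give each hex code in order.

18%: (73 + 32.76 = 105.76→106, 159 + 17.28 = 176.28→176, 224 + 5.58 = 229.58→230) → #6AB0E6
37%: (73 + 67.34 = 140.34→140, 159 + 35.52 = 194.52→195, 224 + 11.47 = 235.47→235) → #8CC3EB

#6AB0E6, #8CC3EB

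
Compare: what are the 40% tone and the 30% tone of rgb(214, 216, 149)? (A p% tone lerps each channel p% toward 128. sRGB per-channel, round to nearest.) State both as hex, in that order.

#b4b58d, #bcbe8f

40% tone:
  R: 214 + 0.4×(128−214) = 214 − 34.4 = 179.6 → 180
  G: 216 + 0.4×(128−216) = 216 − 35.2 = 180.8 → 181
  B: 149 − 8.4 = 140.6 → 141
  → #b4b58d
30% tone:
  R: 214 + 0.3×(128−214) = 214 − 25.8 = 188.2 → 188
  G: 216 + 0.3×(128−216) = 216 − 26.4 = 189.6 → 190
  B: 149 + 0.3×(128−149) = 149 − 6.3 = 142.7 → 143
  → #bcbe8f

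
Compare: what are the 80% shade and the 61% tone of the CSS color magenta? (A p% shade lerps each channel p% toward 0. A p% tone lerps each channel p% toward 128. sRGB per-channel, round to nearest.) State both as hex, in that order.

#330033, #B24EB2

CSS magenta is rgb(255, 0, 255).
80% shade:
  R: 255 + 0.8×(0−255) = 255 − 204 = 51 → 51
  G: 0 + 0.8×(0−0) = 0 + 0 = 0 → 0
  B: 255 + 0.8×(0−255) = 255 − 204 = 51 → 51
  → #330033
61% tone:
  R: 255 + 0.61×(128−255) = 255 − 77.47 = 177.53 → 178
  G: 0 + 0.61×(128−0) = 0 + 78.08 = 78.08 → 78
  B: 255 + 0.61×(128−255) = 255 − 77.47 = 177.53 → 178
  → #B24EB2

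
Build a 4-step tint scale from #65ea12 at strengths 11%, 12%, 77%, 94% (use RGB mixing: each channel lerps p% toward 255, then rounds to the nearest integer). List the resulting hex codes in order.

#76ec2c, #77ed2e, #dcfac8, #f6fef1

#65ea12 is rgb(101, 234, 18).
11%: (101 + 16.94 = 117.94→118, 234 + 2.31 = 236.31→236, 18 + 26.07 = 44.07→44) → #76ec2c
12%: (101 + 18.48 = 119.48→119, 234 + 2.52 = 236.52→237, 18 + 28.44 = 46.44→46) → #77ed2e
77%: (101 + 118.58 = 219.58→220, 234 + 16.17 = 250.17→250, 18 + 182.49 = 200.49→200) → #dcfac8
94%: (101 + 144.76 = 245.76→246, 234 + 19.74 = 253.74→254, 18 + 222.78 = 240.78→241) → #f6fef1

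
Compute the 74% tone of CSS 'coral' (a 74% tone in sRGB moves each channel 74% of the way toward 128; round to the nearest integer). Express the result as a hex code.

CSS coral is rgb(255, 127, 80).
Lerp each channel 74% toward 128:
  R: 255 + 0.74×(128−255) = 255 − 93.98 = 161.02 → 161
  G: 127 + 0.74×(128−127) = 127 + 0.74 = 127.74 → 128
  B: 80 + 0.74×(128−80) = 80 + 35.52 = 115.52 → 116
rgb(161, 128, 116) = #A18074.

#A18074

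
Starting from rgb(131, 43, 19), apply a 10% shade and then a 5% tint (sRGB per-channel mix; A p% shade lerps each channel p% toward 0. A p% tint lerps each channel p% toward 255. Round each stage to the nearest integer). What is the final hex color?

#7D321D

Lerp each channel 10% toward 0:
  R: 131 + 0.1×(0−131) = 131 − 13.1 = 117.9 → 118
  G: 43 + 0.1×(0−43) = 43 − 4.3 = 38.7 → 39
  B: 19 + 0.1×(0−19) = 19 − 1.9 = 17.1 → 17
After the shade: rgb(118, 39, 17) = #762711.
Lerp each channel 5% toward 255:
  R: 118 + 0.05×(255−118) = 118 + 6.85 = 124.85 → 125
  G: 39 + 10.8 = 49.8 → 50
  B: 17 + 11.9 = 28.9 → 29
rgb(125, 50, 29) = #7D321D.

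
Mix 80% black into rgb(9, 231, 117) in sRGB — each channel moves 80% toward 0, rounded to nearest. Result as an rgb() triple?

rgb(2, 46, 23)

Lerp each channel 80% toward 0:
  R: 9 + 0.8×(0−9) = 9 − 7.2 = 1.8 → 2
  G: 231 + 0.8×(0−231) = 231 − 184.8 = 46.2 → 46
  B: 117 − 93.6 = 23.4 → 23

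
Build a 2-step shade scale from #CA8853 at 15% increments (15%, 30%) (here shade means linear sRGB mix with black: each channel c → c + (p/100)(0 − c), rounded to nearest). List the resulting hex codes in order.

#AC7447, #8D5F3A

#CA8853 is rgb(202, 136, 83).
15%: (202 − 30.3 = 171.7→172, 136 − 20.4 = 115.6→116, 83 − 12.45 = 70.55→71) → #AC7447
30%: (202 − 60.6 = 141.4→141, 136 − 40.8 = 95.2→95, 83 − 24.9 = 58.1→58) → #8D5F3A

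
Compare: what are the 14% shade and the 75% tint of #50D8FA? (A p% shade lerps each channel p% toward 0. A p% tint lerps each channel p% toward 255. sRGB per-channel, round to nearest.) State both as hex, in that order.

#45BAD7, #D3F5FE

#50D8FA is rgb(80, 216, 250).
14% shade:
  R: 80 + 0.14×(0−80) = 80 − 11.2 = 68.8 → 69
  G: 216 + 0.14×(0−216) = 216 − 30.24 = 185.76 → 186
  B: 250 + 0.14×(0−250) = 250 − 35 = 215 → 215
  → #45BAD7
75% tint:
  R: 80 + 131.25 = 211.25 → 211
  G: 216 + 0.75×(255−216) = 216 + 29.25 = 245.25 → 245
  B: 250 + 0.75×(255−250) = 250 + 3.75 = 253.75 → 254
  → #D3F5FE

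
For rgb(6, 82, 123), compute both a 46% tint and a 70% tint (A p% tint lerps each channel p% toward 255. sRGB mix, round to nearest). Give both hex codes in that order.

46% tint:
  R: 6 + 0.46×(255−6) = 6 + 114.54 = 120.54 → 121
  G: 82 + 0.46×(255−82) = 82 + 79.58 = 161.58 → 162
  B: 123 + 0.46×(255−123) = 123 + 60.72 = 183.72 → 184
  → #79A2B8
70% tint:
  R: 6 + 174.3 = 180.3 → 180
  G: 82 + 121.1 = 203.1 → 203
  B: 123 + 92.4 = 215.4 → 215
  → #B4CBD7

#79A2B8, #B4CBD7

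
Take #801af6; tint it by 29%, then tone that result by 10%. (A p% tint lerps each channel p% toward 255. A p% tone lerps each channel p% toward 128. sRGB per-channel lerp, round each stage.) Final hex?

#801af6 is rgb(128, 26, 246).
Per channel, c → c + 0.29(255 − c):
  R: 128 + 36.83 = 164.83 → 165
  G: 26 + 0.29×(255−26) = 26 + 66.41 = 92.41 → 92
  B: 246 + 0.29×(255−246) = 246 + 2.61 = 248.61 → 249
After the tint: rgb(165, 92, 249) = #a55cf9.
Per channel, c → c + 0.1(128 − c):
  R: 165 + 0.1×(128−165) = 165 − 3.7 = 161.3 → 161
  G: 92 + 0.1×(128−92) = 92 + 3.6 = 95.6 → 96
  B: 249 − 12.1 = 236.9 → 237
rgb(161, 96, 237) = #a160ed.

#a160ed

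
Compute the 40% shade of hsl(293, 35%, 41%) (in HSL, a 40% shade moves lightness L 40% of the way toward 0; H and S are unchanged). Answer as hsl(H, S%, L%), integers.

L moves 40% from 41 toward 0: 41 − 16.4 = 24.6 → 25.
H and S are unchanged.

hsl(293, 35%, 25%)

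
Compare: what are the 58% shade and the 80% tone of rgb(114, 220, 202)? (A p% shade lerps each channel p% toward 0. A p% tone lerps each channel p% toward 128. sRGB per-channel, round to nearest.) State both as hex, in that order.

58% shade:
  R: 114 + 0.58×(0−114) = 114 − 66.12 = 47.88 → 48
  G: 220 − 127.6 = 92.4 → 92
  B: 202 + 0.58×(0−202) = 202 − 117.16 = 84.84 → 85
  → #305C55
80% tone:
  R: 114 + 0.8×(128−114) = 114 + 11.2 = 125.2 → 125
  G: 220 − 73.6 = 146.4 → 146
  B: 202 − 59.2 = 142.8 → 143
  → #7D928F

#305C55, #7D928F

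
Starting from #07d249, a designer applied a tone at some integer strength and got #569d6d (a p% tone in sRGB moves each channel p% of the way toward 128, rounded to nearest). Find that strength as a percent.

65%

#07d249 is rgb(7, 210, 73); #569d6d is rgb(86, 157, 109).
On the R channel (widest range): 86 ≈ 7 + (p/100)(128 − 7), so p ≈ 100×(86 − 7)/(128 − 7) = 7900/121 = 65.29.
p = 65 reproduces all three channels after rounding.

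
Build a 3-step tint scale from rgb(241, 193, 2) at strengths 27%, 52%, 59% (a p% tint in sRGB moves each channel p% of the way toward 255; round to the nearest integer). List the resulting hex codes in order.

#F5D246, #F8E186, #F9E697

27%: (241 + 3.78 = 244.78→245, 193 + 16.74 = 209.74→210, 2 + 68.31 = 70.31→70) → #F5D246
52%: (241 + 7.28 = 248.28→248, 193 + 32.24 = 225.24→225, 2 + 131.56 = 133.56→134) → #F8E186
59%: (241 + 8.26 = 249.26→249, 193 + 36.58 = 229.58→230, 2 + 149.27 = 151.27→151) → #F9E697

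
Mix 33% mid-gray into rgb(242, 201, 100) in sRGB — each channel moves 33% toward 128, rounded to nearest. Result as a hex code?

Per channel, c → c + 0.33(128 − c):
  R: 242 − 37.62 = 204.38 → 204
  G: 201 − 24.09 = 176.91 → 177
  B: 100 + 9.24 = 109.24 → 109
rgb(204, 177, 109) = #CCB16D.

#CCB16D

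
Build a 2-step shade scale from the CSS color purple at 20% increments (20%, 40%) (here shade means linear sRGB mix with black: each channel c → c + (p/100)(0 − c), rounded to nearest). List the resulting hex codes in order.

CSS purple is rgb(128, 0, 128).
20%: (128 − 25.6 = 102.4→102, 0→0, 128 − 25.6 = 102.4→102) → #660066
40%: (128 − 51.2 = 76.8→77, 0→0, 128 − 51.2 = 76.8→77) → #4d004d

#660066, #4d004d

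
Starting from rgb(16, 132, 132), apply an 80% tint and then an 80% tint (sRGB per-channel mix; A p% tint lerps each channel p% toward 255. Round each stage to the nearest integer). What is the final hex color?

Lerp each channel 80% toward 255:
  R: 16 + 0.8×(255−16) = 16 + 191.2 = 207.2 → 207
  G: 132 + 0.8×(255−132) = 132 + 98.4 = 230.4 → 230
  B: 132 + 98.4 = 230.4 → 230
After the tint: rgb(207, 230, 230) = #cfe6e6.
Lerp each channel 80% toward 255:
  R: 207 + 0.8×(255−207) = 207 + 38.4 = 245.4 → 245
  G: 230 + 20 = 250 → 250
  B: 230 + 0.8×(255−230) = 230 + 20 = 250 → 250
rgb(245, 250, 250) = #f5fafa.

#f5fafa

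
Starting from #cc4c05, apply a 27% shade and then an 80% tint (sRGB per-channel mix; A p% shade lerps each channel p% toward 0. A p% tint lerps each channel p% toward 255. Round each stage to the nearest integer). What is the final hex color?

#cc4c05 is rgb(204, 76, 5).
A 27% shade moves each channel 27% toward 0:
  R: 204 − 55.08 = 148.92 → 149
  G: 76 + 0.27×(0−76) = 76 − 20.52 = 55.48 → 55
  B: 5 − 1.35 = 3.65 → 4
After the shade: rgb(149, 55, 4) = #953704.
An 80% tint moves each channel 80% toward 255:
  R: 149 + 0.8×(255−149) = 149 + 84.8 = 233.8 → 234
  G: 55 + 0.8×(255−55) = 55 + 160 = 215 → 215
  B: 4 + 200.8 = 204.8 → 205
rgb(234, 215, 205) = #ead7cd.

#ead7cd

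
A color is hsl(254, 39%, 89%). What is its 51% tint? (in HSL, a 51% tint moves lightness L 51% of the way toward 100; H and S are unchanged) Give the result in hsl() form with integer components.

hsl(254, 39%, 95%)

L moves 51% from 89 toward 100: 89 + 5.61 = 94.61 → 95.
H and S are unchanged.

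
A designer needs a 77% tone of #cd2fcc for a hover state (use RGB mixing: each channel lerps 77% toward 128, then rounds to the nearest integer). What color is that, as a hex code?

#cd2fcc is rgb(205, 47, 204).
Lerp each channel 77% toward 128:
  R: 205 + 0.77×(128−205) = 205 − 59.29 = 145.71 → 146
  G: 47 + 0.77×(128−47) = 47 + 62.37 = 109.37 → 109
  B: 204 − 58.52 = 145.48 → 145
rgb(146, 109, 145) = #926d91.

#926d91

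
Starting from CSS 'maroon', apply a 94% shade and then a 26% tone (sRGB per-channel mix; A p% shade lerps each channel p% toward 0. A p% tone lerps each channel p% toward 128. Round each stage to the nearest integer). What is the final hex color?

CSS maroon is rgb(128, 0, 0).
Lerp each channel 94% toward 0:
  R: 128 + 0.94×(0−128) = 128 − 120.32 = 7.68 → 8
  G: 0 + 0 = 0 → 0
  B: 0 + 0.94×(0−0) = 0 + 0 = 0 → 0
After the shade: rgb(8, 0, 0) = #080000.
A 26% tone moves each channel 26% toward 128:
  R: 8 + 0.26×(128−8) = 8 + 31.2 = 39.2 → 39
  G: 0 + 0.26×(128−0) = 0 + 33.28 = 33.28 → 33
  B: 0 + 0.26×(128−0) = 0 + 33.28 = 33.28 → 33
rgb(39, 33, 33) = #272121.

#272121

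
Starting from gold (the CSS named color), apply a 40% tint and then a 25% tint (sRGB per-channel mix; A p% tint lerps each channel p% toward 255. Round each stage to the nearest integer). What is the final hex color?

#FFED8C

CSS gold is rgb(255, 215, 0).
Per channel, c → c + 0.4(255 − c):
  R: 255 + 0.4×(255−255) = 255 + 0 = 255 → 255
  G: 215 + 16 = 231 → 231
  B: 0 + 0.4×(255−0) = 0 + 102 = 102 → 102
After the tint: rgb(255, 231, 102) = #FFE766.
Lerp each channel 25% toward 255:
  R: 255 + 0.25×(255−255) = 255 + 0 = 255 → 255
  G: 231 + 0.25×(255−231) = 231 + 6 = 237 → 237
  B: 102 + 38.25 = 140.25 → 140
rgb(255, 237, 140) = #FFED8C.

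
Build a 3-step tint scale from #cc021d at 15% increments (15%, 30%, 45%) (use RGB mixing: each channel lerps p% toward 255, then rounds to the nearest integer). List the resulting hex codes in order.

#d4283f, #db4e61, #e37483

#cc021d is rgb(204, 2, 29).
15%: (204 + 7.65 = 211.65→212, 2 + 37.95 = 39.95→40, 29 + 33.9 = 62.9→63) → #d4283f
30%: (204 + 15.3 = 219.3→219, 2 + 75.9 = 77.9→78, 29 + 67.8 = 96.8→97) → #db4e61
45%: (204 + 22.95 = 226.95→227, 2 + 113.85 = 115.85→116, 29 + 101.7 = 130.7→131) → #e37483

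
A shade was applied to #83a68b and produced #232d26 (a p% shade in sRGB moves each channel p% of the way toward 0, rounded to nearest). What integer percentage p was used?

73%

#83a68b is rgb(131, 166, 139); #232d26 is rgb(35, 45, 38).
On the G channel (widest range): 45 ≈ 166 + (p/100)(0 − 166), so p ≈ 100×(45 − 166)/(0 − 166) = -12100/-166 = 72.89.
p = 73 reproduces all three channels after rounding.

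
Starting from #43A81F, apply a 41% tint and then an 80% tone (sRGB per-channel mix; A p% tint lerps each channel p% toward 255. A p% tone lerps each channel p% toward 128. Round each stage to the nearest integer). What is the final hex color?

#43A81F is rgb(67, 168, 31).
Lerp each channel 41% toward 255:
  R: 67 + 77.08 = 144.08 → 144
  G: 168 + 35.67 = 203.67 → 204
  B: 31 + 91.84 = 122.84 → 123
After the tint: rgb(144, 204, 123) = #90CC7B.
Per channel, c → c + 0.8(128 − c):
  R: 144 − 12.8 = 131.2 → 131
  G: 204 + 0.8×(128−204) = 204 − 60.8 = 143.2 → 143
  B: 123 + 0.8×(128−123) = 123 + 4 = 127 → 127
rgb(131, 143, 127) = #838F7F.

#838F7F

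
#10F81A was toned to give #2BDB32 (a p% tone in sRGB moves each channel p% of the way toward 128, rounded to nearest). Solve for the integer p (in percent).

24%

#10F81A is rgb(16, 248, 26); #2BDB32 is rgb(43, 219, 50).
On the G channel (widest range): 219 ≈ 248 + (p/100)(128 − 248), so p ≈ 100×(219 − 248)/(128 − 248) = -2900/-120 = 24.17.
p = 24 reproduces all three channels after rounding.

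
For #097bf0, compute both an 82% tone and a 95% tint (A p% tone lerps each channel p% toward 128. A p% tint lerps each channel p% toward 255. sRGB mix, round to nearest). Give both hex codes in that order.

#6b7f94, #f3f8fe

#097bf0 is rgb(9, 123, 240).
82% tone:
  R: 9 + 0.82×(128−9) = 9 + 97.58 = 106.58 → 107
  G: 123 + 4.1 = 127.1 → 127
  B: 240 + 0.82×(128−240) = 240 − 91.84 = 148.16 → 148
  → #6b7f94
95% tint:
  R: 9 + 0.95×(255−9) = 9 + 233.7 = 242.7 → 243
  G: 123 + 0.95×(255−123) = 123 + 125.4 = 248.4 → 248
  B: 240 + 0.95×(255−240) = 240 + 14.25 = 254.25 → 254
  → #f3f8fe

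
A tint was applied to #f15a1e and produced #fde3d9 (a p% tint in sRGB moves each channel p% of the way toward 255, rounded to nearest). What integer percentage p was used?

83%

#f15a1e is rgb(241, 90, 30); #fde3d9 is rgb(253, 227, 217).
On the B channel (widest range): 217 ≈ 30 + (p/100)(255 − 30), so p ≈ 100×(217 − 30)/(255 − 30) = 18700/225 = 83.11.
p = 83 reproduces all three channels after rounding.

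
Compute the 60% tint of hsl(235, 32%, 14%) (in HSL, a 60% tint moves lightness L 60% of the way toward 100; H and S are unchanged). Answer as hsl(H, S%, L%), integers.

L moves 60% from 14 toward 100: 14 + 51.6 = 65.6 → 66.
H and S are unchanged.

hsl(235, 32%, 66%)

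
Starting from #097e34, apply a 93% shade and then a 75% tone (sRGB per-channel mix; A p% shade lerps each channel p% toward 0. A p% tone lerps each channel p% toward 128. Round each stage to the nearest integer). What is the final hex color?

#097e34 is rgb(9, 126, 52).
Lerp each channel 93% toward 0:
  R: 9 − 8.37 = 0.63 → 1
  G: 126 − 117.18 = 8.82 → 9
  B: 52 − 48.36 = 3.64 → 4
After the shade: rgb(1, 9, 4) = #010904.
A 75% tone moves each channel 75% toward 128:
  R: 1 + 0.75×(128−1) = 1 + 95.25 = 96.25 → 96
  G: 9 + 89.25 = 98.25 → 98
  B: 4 + 0.75×(128−4) = 4 + 93 = 97 → 97
rgb(96, 98, 97) = #606261.

#606261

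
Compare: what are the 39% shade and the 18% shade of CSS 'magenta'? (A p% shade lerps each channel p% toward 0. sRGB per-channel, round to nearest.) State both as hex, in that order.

CSS magenta is rgb(255, 0, 255).
39% shade:
  R: 255 + 0.39×(0−255) = 255 − 99.45 = 155.55 → 156
  G: 0 + 0 = 0 → 0
  B: 255 + 0.39×(0−255) = 255 − 99.45 = 155.55 → 156
  → #9c009c
18% shade:
  R: 255 + 0.18×(0−255) = 255 − 45.9 = 209.1 → 209
  G: 0 + 0.18×(0−0) = 0 + 0 = 0 → 0
  B: 255 + 0.18×(0−255) = 255 − 45.9 = 209.1 → 209
  → #d100d1

#9c009c, #d100d1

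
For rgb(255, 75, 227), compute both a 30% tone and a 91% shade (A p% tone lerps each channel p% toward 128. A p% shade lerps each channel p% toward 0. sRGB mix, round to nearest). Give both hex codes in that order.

30% tone:
  R: 255 − 38.1 = 216.9 → 217
  G: 75 + 0.3×(128−75) = 75 + 15.9 = 90.9 → 91
  B: 227 + 0.3×(128−227) = 227 − 29.7 = 197.3 → 197
  → #d95bc5
91% shade:
  R: 255 − 232.05 = 22.95 → 23
  G: 75 − 68.25 = 6.75 → 7
  B: 227 − 206.57 = 20.43 → 20
  → #170714

#d95bc5, #170714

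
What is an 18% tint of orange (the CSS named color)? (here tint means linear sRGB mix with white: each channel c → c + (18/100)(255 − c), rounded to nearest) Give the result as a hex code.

CSS orange is rgb(255, 165, 0).
Per channel, c → c + 0.18(255 − c):
  R: 255 + 0 = 255 → 255
  G: 165 + 0.18×(255−165) = 165 + 16.2 = 181.2 → 181
  B: 0 + 45.9 = 45.9 → 46
rgb(255, 181, 46) = #FFB52E.

#FFB52E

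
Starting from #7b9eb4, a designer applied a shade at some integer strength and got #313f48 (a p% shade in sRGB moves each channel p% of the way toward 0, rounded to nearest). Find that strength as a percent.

60%

#7b9eb4 is rgb(123, 158, 180); #313f48 is rgb(49, 63, 72).
On the B channel (widest range): 72 ≈ 180 + (p/100)(0 − 180), so p ≈ 100×(72 − 180)/(0 − 180) = -10800/-180 = 60.00.
p = 60 reproduces all three channels after rounding.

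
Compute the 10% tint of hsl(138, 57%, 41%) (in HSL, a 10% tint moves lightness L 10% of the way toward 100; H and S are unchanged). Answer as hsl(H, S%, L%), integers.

L moves 10% from 41 toward 100: 41 + 5.9 = 46.9 → 47.
H and S are unchanged.

hsl(138, 57%, 47%)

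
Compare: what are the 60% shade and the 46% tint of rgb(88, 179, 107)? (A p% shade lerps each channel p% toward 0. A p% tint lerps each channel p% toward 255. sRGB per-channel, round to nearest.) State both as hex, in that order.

60% shade:
  R: 88 − 52.8 = 35.2 → 35
  G: 179 − 107.4 = 71.6 → 72
  B: 107 + 0.6×(0−107) = 107 − 64.2 = 42.8 → 43
  → #23482B
46% tint:
  R: 88 + 0.46×(255−88) = 88 + 76.82 = 164.82 → 165
  G: 179 + 34.96 = 213.96 → 214
  B: 107 + 68.08 = 175.08 → 175
  → #A5D6AF

#23482B, #A5D6AF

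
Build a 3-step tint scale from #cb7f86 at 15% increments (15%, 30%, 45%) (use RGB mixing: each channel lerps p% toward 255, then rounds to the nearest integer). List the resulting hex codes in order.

#d39298, #dba5aa, #e2b9bc

#cb7f86 is rgb(203, 127, 134).
15%: (203 + 7.8 = 210.8→211, 127 + 19.2 = 146.2→146, 134 + 18.15 = 152.15→152) → #d39298
30%: (203 + 15.6 = 218.6→219, 127 + 38.4 = 165.4→165, 134 + 36.3 = 170.3→170) → #dba5aa
45%: (203 + 23.4 = 226.4→226, 127 + 57.6 = 184.6→185, 134 + 54.45 = 188.45→188) → #e2b9bc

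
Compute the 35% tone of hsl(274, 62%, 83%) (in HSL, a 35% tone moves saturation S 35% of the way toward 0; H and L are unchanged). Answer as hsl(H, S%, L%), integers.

S moves 35% from 62 toward 0: 62 − 21.7 = 40.3 → 40.
H and L are unchanged.

hsl(274, 40%, 83%)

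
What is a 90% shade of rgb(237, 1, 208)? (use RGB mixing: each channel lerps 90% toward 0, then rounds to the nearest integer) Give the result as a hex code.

A 90% shade moves each channel 90% toward 0:
  R: 237 + 0.9×(0−237) = 237 − 213.3 = 23.7 → 24
  G: 1 + 0.9×(0−1) = 1 − 0.9 = 0.1 → 0
  B: 208 − 187.2 = 20.8 → 21
rgb(24, 0, 21) = #180015.

#180015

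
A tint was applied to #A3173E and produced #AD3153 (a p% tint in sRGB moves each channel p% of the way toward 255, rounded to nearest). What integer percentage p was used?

#A3173E is rgb(163, 23, 62); #AD3153 is rgb(173, 49, 83).
On the G channel (widest range): 49 ≈ 23 + (p/100)(255 − 23), so p ≈ 100×(49 − 23)/(255 − 23) = 2600/232 = 11.21.
p = 11 reproduces all three channels after rounding.

11%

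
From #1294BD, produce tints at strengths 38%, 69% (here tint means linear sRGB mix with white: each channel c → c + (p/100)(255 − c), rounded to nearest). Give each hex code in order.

#6CBDD6, #B6DEEB

#1294BD is rgb(18, 148, 189).
38%: (18 + 90.06 = 108.06→108, 148 + 40.66 = 188.66→189, 189 + 25.08 = 214.08→214) → #6CBDD6
69%: (18 + 163.53 = 181.53→182, 148 + 73.83 = 221.83→222, 189 + 45.54 = 234.54→235) → #B6DEEB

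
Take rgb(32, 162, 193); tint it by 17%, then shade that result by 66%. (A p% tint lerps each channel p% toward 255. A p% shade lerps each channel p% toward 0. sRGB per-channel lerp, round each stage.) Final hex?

A 17% tint moves each channel 17% toward 255:
  R: 32 + 37.91 = 69.91 → 70
  G: 162 + 15.81 = 177.81 → 178
  B: 193 + 0.17×(255−193) = 193 + 10.54 = 203.54 → 204
After the tint: rgb(70, 178, 204) = #46B2CC.
Lerp each channel 66% toward 0:
  R: 70 − 46.2 = 23.8 → 24
  G: 178 + 0.66×(0−178) = 178 − 117.48 = 60.52 → 61
  B: 204 + 0.66×(0−204) = 204 − 134.64 = 69.36 → 69
rgb(24, 61, 69) = #183D45.

#183D45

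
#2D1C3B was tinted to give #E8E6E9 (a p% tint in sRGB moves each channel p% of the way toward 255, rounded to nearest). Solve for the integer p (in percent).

#2D1C3B is rgb(45, 28, 59); #E8E6E9 is rgb(232, 230, 233).
On the G channel (widest range): 230 ≈ 28 + (p/100)(255 − 28), so p ≈ 100×(230 − 28)/(255 − 28) = 20200/227 = 88.99.
p = 89 reproduces all three channels after rounding.

89%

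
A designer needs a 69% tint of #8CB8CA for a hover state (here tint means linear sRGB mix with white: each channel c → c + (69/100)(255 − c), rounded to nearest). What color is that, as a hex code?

#DBE9EF

#8CB8CA is rgb(140, 184, 202).
Per channel, c → c + 0.69(255 − c):
  R: 140 + 0.69×(255−140) = 140 + 79.35 = 219.35 → 219
  G: 184 + 48.99 = 232.99 → 233
  B: 202 + 0.69×(255−202) = 202 + 36.57 = 238.57 → 239
rgb(219, 233, 239) = #DBE9EF.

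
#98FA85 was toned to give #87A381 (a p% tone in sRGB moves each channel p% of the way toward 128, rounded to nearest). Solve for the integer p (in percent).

#98FA85 is rgb(152, 250, 133); #87A381 is rgb(135, 163, 129).
On the G channel (widest range): 163 ≈ 250 + (p/100)(128 − 250), so p ≈ 100×(163 − 250)/(128 − 250) = -8700/-122 = 71.31.
p = 71 reproduces all three channels after rounding.

71%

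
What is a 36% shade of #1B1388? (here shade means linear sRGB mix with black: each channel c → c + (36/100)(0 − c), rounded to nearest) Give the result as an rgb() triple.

rgb(17, 12, 87)

#1B1388 is rgb(27, 19, 136).
Per channel, c → c + 0.36(0 − c):
  R: 27 + 0.36×(0−27) = 27 − 9.72 = 17.28 → 17
  G: 19 + 0.36×(0−19) = 19 − 6.84 = 12.16 → 12
  B: 136 + 0.36×(0−136) = 136 − 48.96 = 87.04 → 87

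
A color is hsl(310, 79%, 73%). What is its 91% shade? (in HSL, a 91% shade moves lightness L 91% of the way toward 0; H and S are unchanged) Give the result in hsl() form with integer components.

L moves 91% from 73 toward 0: 73 − 66.43 = 6.57 → 7.
H and S are unchanged.

hsl(310, 79%, 7%)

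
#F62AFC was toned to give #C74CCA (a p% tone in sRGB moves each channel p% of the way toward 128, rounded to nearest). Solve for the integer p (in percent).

#F62AFC is rgb(246, 42, 252); #C74CCA is rgb(199, 76, 202).
On the B channel (widest range): 202 ≈ 252 + (p/100)(128 − 252), so p ≈ 100×(202 − 252)/(128 − 252) = -5000/-124 = 40.32.
p = 40 reproduces all three channels after rounding.

40%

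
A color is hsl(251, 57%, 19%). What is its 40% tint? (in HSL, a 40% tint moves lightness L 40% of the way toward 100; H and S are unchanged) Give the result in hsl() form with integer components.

hsl(251, 57%, 51%)

L moves 40% from 19 toward 100: 19 + 32.4 = 51.4 → 51.
H and S are unchanged.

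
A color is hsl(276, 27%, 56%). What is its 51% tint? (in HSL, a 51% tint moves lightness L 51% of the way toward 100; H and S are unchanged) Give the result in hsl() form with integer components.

hsl(276, 27%, 78%)

L moves 51% from 56 toward 100: 56 + 22.44 = 78.44 → 78.
H and S are unchanged.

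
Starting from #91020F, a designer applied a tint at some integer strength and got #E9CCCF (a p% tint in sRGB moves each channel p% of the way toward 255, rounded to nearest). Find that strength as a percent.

80%

#91020F is rgb(145, 2, 15); #E9CCCF is rgb(233, 204, 207).
On the G channel (widest range): 204 ≈ 2 + (p/100)(255 − 2), so p ≈ 100×(204 − 2)/(255 − 2) = 20200/253 = 79.84.
p = 80 reproduces all three channels after rounding.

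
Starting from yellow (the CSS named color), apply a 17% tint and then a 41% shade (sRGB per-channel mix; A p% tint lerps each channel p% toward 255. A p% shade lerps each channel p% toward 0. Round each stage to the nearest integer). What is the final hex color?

#969619

CSS yellow is rgb(255, 255, 0).
Per channel, c → c + 0.17(255 − c):
  R: 255 + 0.17×(255−255) = 255 + 0 = 255 → 255
  G: 255 + 0.17×(255−255) = 255 + 0 = 255 → 255
  B: 0 + 43.35 = 43.35 → 43
After the tint: rgb(255, 255, 43) = #FFFF2B.
Per channel, c → c + 0.41(0 − c):
  R: 255 + 0.41×(0−255) = 255 − 104.55 = 150.45 → 150
  G: 255 + 0.41×(0−255) = 255 − 104.55 = 150.45 → 150
  B: 43 − 17.63 = 25.37 → 25
rgb(150, 150, 25) = #969619.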